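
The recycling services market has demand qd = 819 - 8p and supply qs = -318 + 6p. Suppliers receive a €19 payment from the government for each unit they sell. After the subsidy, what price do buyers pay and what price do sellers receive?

Buyers pay 1023/14; sellers receive 1289/14

Pre-subsidy: 819 - 8p = -318 + 6p gives p* = 1137/14, q* = 1185/7.
With the subsidy, sellers receive ps = pb + 19 for each unit, where pb is the price buyers pay.
Supply in terms of pb becomes qs = -318 + 6(pb + 19) = -204 + 6pb. Setting this equal to demand: 819 - 8pb = -204 + 6pb, so pb = 1023/14.
Sellers receive ps = 1023/14 + 19 = 1289/14; q' = 819 − 8·(1023/14) = 1641/7.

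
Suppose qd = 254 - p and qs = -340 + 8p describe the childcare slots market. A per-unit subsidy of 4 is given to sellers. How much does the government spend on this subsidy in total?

Government cost = 6896/9

Pre-subsidy: 254 - p = -340 + 8p gives p* = 66, q* = 188.
With the subsidy, sellers receive ps = pb + 4 for each unit, where pb is the price buyers pay.
Supply in terms of pb becomes qs = -340 + 8(pb + 4) = -308 + 8pb. Setting this equal to demand: 254 - pb = -308 + 8pb, so pb = 562/9.
Sellers receive ps = 562/9 + 4 = 598/9; q' = 254 − 1·(562/9) = 1724/9.
Government outlay = subsidy × quantity = 4 × 1724/9 = 6896/9.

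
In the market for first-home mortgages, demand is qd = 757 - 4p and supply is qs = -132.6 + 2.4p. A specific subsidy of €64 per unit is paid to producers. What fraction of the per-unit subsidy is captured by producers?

Producer share = 0.625

Pre-subsidy: 757 - 4p = -132.6 + 2.4p gives p* = 139, q* = 201.
With the subsidy, sellers receive ps = pb + 64 for each unit, where pb is the price buyers pay.
Supply in terms of pb becomes qs = -132.6 + 2.4(pb + 64) = 21 + 2.4pb. Setting this equal to demand: 757 - 4pb = 21 + 2.4pb, so pb = 115.
Sellers receive ps = 115 + 64 = 179; q' = 757 − 4·115 = 297.
Buyers' price falls by p* − pb = 139 − 115 = 24; sellers' price rises by ps − p* = 179 − 139 = 40.
So producers capture 40/64 = 0.625 of each unit of subsidy.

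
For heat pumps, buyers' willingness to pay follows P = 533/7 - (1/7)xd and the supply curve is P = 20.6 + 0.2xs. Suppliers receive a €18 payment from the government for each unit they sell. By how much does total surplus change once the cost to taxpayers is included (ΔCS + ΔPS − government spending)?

Pre-subsidy: 533/7 - (1/7)x = 20.6 + 0.2x gives x* = 162 and P* = 53.
With the subsidy, sellers receive Ps = Pb + 18 for each unit, where Pb is the price buyers pay.
On the curves, Pb = 533/7 - (1/7)x and Ps = 20.6 + 0.2x; the wedge Ps − Pb = 18 gives 20.6 + 0.2x − (533/7 - (1/7)x) = 18, so x' = 214.5.
Then Pb = 533/7 − (1/7)·214.5 = 45.5 and Ps = 20.6 + 0.2·214.5 = 63.5.
ΔCS = ½(162 + 214.5)(53 − 45.5) = 1411.875; ΔPS = ½(162 + 214.5)(63.5 − 53) = 1976.625.
Government spending = 18 × 214.5 = 3861.
Net change = 1411.875 + 1976.625 − 3861 = -472.5. The loss equals the DWL triangle ½·18·52.5.

Net change in total surplus = -€472.5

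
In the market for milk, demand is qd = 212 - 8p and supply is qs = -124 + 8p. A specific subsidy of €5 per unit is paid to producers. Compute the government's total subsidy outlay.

Pre-subsidy: 212 - 8p = -124 + 8p gives p* = 21, q* = 44.
With the subsidy, sellers receive ps = pb + 5 for each unit, where pb is the price buyers pay.
Supply in terms of pb becomes qs = -124 + 8(pb + 5) = -84 + 8pb. Setting this equal to demand: 212 - 8pb = -84 + 8pb, so pb = 18.5.
Sellers receive ps = 18.5 + 5 = 23.5; q' = 212 − 8·18.5 = 64.
Government outlay = subsidy × quantity = 5 × 64 = 320.

Government cost = €320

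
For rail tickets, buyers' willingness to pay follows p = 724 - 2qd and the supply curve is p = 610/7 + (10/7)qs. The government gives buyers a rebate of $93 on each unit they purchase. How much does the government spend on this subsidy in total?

Government cost = $19797.375

Pre-subsidy: 724 - 2q = 610/7 + (10/7)q gives q* = 185.75 and p* = 352.5.
With the rebate, buyers effectively pay pb = ps − 93, where ps is the price sellers receive.
On the curves, pb = 724 - 2q and ps = 610/7 + (10/7)q; the wedge ps − pb = 93 gives 610/7 + (10/7)q − (724 - 2q) = 93, so q' = 212.875.
Then pb = 724 − 2·212.875 = 298.25 and ps = 610/7 + (10/7)·212.875 = 391.25.
Government outlay = subsidy × quantity = 93 × 212.875 = 19797.375.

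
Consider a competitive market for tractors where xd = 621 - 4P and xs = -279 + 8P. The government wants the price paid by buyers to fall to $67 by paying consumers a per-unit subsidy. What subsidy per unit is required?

At a buyer price of 67, quantity demanded is 621 − 4·67 = 353.
Sellers supply 353 only when they receive Ps with -279 + 8·Ps = 353, i.e. Ps = 79.
s = Ps − Pb = 79 − 67 = 12.

Required subsidy s = $12 per unit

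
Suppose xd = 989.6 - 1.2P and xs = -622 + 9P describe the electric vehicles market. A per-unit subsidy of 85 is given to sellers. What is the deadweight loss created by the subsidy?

Pre-subsidy: 989.6 - 1.2P = -622 + 9P gives P* = 158, x* = 800.
With the subsidy, sellers receive Ps = Pb + 85 for each unit, where Pb is the price buyers pay.
Supply in terms of Pb becomes xs = -622 + 9(Pb + 85) = 143 + 9Pb. Setting this equal to demand: 989.6 - 1.2Pb = 143 + 9Pb, so Pb = 83.
Sellers receive Ps = 83 + 85 = 168; x' = 989.6 − 1.2·83 = 890.
The subsidy expands output by 890 − 800 = 90 past the efficient level; on those units the gap between marginal cost and willingness to pay runs from 0 up to 85.
DWL = ½ × 85 × 90 = 3825.

Deadweight loss = 3825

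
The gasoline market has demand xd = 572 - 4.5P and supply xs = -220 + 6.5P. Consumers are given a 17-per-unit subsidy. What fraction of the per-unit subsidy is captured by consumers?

Consumer share = 13/22

Pre-subsidy: 572 - 4.5P = -220 + 6.5P gives P* = 72, x* = 248.
With the rebate, buyers effectively pay Pb = Ps − 17, where Ps is the price sellers receive.
Demand in terms of Ps becomes xd = 572 − 4.5(Ps − 17) = 648.5 - 4.5Ps. Setting this equal to supply: 648.5 - 4.5Ps = -220 + 6.5Ps, so Ps = 1737/22.
Buyers pay Pb = 1737/22 − 17 = 1363/22; x' = -220 + 6.5·(1737/22) = 12901/44.
Buyers' price falls by P* − Pb = 72 − 1363/22 = 221/22; sellers' price rises by Ps − P* = 1737/22 − 72 = 153/22.
So consumers capture (221/22)/17 = 13/22 of each unit of subsidy.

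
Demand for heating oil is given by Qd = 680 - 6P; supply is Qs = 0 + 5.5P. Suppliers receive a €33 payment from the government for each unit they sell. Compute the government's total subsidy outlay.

Pre-subsidy: 680 - 6P = 0 + 5.5P gives P* = 1360/23, Q* = 7480/23.
With the subsidy, sellers receive Ps = Pb + 33 for each unit, where Pb is the price buyers pay.
Supply in terms of Pb becomes Qs = 0 + 5.5(Pb + 33) = 181.5 + 5.5Pb. Setting this equal to demand: 680 - 6Pb = 181.5 + 5.5Pb, so Pb = 997/23.
Sellers receive Ps = 997/23 + 33 = 1756/23; Q' = 680 − 6·(997/23) = 9658/23.
Government outlay = subsidy × quantity = 33 × 9658/23 = 318714/23.

Government cost = 318714/23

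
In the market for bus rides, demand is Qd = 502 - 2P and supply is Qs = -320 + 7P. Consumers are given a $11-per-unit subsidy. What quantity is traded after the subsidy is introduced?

Pre-subsidy: 502 - 2P = -320 + 7P gives P* = 274/3, Q* = 958/3.
With the rebate, buyers effectively pay Pb = Ps − 11, where Ps is the price sellers receive.
Demand in terms of Ps becomes Qd = 502 − 2(Ps − 11) = 524 - 2Ps. Setting this equal to supply: 524 - 2Ps = -320 + 7Ps, so Ps = 844/9.
Buyers pay Pb = 844/9 − 11 = 745/9; Q' = -320 + 7·(844/9) = 3028/9.

Q' = 3028/9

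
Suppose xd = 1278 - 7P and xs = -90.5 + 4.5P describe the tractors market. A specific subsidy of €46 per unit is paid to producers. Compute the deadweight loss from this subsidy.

Deadweight loss = €2898

Pre-subsidy: 1278 - 7P = -90.5 + 4.5P gives P* = 119, x* = 445.
With the subsidy, sellers receive Ps = Pb + 46 for each unit, where Pb is the price buyers pay.
Supply in terms of Pb becomes xs = -90.5 + 4.5(Pb + 46) = 116.5 + 4.5Pb. Setting this equal to demand: 1278 - 7Pb = 116.5 + 4.5Pb, so Pb = 101.
Sellers receive Ps = 101 + 46 = 147; x' = 1278 − 7·101 = 571.
The subsidy expands output by 571 − 445 = 126 past the efficient level; on those units the gap between marginal cost and willingness to pay runs from 0 up to 46.
DWL = ½ × 46 × 126 = 2898.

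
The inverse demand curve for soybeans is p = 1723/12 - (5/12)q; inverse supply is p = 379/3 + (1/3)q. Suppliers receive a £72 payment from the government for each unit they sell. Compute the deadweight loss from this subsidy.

Pre-subsidy: 1723/12 - (5/12)q = 379/3 + (1/3)q gives q* = 23 and p* = 134.
With the subsidy, sellers receive ps = pb + 72 for each unit, where pb is the price buyers pay.
On the curves, pb = 1723/12 - (5/12)q and ps = 379/3 + (1/3)q; the wedge ps − pb = 72 gives 379/3 + (1/3)q − (1723/12 - (5/12)q) = 72, so q' = 119.
Then pb = 1723/12 − (5/12)·119 = 94 and ps = 379/3 + (1/3)·119 = 166.
The subsidy expands output by 119 − 23 = 96 past the efficient level; on those units the gap between marginal cost and willingness to pay runs from 0 up to 72.
DWL = ½ × 72 × 96 = 3456.

Deadweight loss = £3456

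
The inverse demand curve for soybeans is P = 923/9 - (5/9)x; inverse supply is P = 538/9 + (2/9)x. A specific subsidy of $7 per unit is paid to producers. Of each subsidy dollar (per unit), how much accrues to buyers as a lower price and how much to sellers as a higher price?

Buyers gain $5 per unit; sellers gain $2 per unit

Pre-subsidy: 923/9 - (5/9)x = 538/9 + (2/9)x gives x* = 55 and P* = 72.
With the subsidy, sellers receive Ps = Pb + 7 for each unit, where Pb is the price buyers pay.
On the curves, Pb = 923/9 - (5/9)x and Ps = 538/9 + (2/9)x; the wedge Ps − Pb = 7 gives 538/9 + (2/9)x − (923/9 - (5/9)x) = 7, so x' = 64.
Then Pb = 923/9 − (5/9)·64 = 67 and Ps = 538/9 + (2/9)·64 = 74.
Buyers' price falls by P* − Pb = 72 − 67 = 5; sellers' price rises by Ps − P* = 74 − 72 = 2.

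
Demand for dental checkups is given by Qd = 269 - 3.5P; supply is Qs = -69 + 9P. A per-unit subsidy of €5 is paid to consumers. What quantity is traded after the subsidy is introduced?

Q' = 186.96

Pre-subsidy: 269 - 3.5P = -69 + 9P gives P* = 27.04, Q* = 174.36.
With the rebate, buyers effectively pay Pb = Ps − 5, where Ps is the price sellers receive.
Demand in terms of Ps becomes Qd = 269 − 3.5(Ps − 5) = 286.5 - 3.5Ps. Setting this equal to supply: 286.5 - 3.5Ps = -69 + 9Ps, so Ps = 28.44.
Buyers pay Pb = 28.44 − 5 = 23.44; Q' = -69 + 9·28.44 = 186.96.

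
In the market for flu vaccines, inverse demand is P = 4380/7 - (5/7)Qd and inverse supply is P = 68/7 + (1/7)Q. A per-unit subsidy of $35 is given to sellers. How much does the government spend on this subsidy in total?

Pre-subsidy: 4380/7 - (5/7)Q = 68/7 + (1/7)Q gives Q* = 2156/3 and P* = 2360/21.
With the subsidy, sellers receive Ps = Pb + 35 for each unit, where Pb is the price buyers pay.
On the curves, Pb = 4380/7 - (5/7)Q and Ps = 68/7 + (1/7)Q; the wedge Ps − Pb = 35 gives 68/7 + (1/7)Q − (4380/7 - (5/7)Q) = 35, so Q' = 759.5.
Then Pb = 4380/7 − (5/7)·759.5 = 1165/14 and Ps = 68/7 + (1/7)·759.5 = 1655/14.
Government outlay = subsidy × quantity = 35 × 759.5 = 26582.5.

Government cost = $26582.5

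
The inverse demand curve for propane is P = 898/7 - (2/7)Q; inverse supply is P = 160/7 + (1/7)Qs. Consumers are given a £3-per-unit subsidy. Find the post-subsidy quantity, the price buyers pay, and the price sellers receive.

Pre-subsidy: 898/7 - (2/7)Q = 160/7 + (1/7)Q gives Q* = 246 and P* = 58.
With the rebate, buyers effectively pay Pb = Ps − 3, where Ps is the price sellers receive.
On the curves, Pb = 898/7 - (2/7)Q and Ps = 160/7 + (1/7)Q; the wedge Ps − Pb = 3 gives 160/7 + (1/7)Q − (898/7 - (2/7)Q) = 3, so Q' = 253.
Then Pb = 898/7 − (2/7)·253 = 56 and Ps = 160/7 + (1/7)·253 = 59.

Q' = 253; buyers pay £56; sellers receive £59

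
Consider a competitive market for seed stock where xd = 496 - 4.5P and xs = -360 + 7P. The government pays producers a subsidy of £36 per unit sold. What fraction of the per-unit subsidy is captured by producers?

Producer share = 9/23

Pre-subsidy: 496 - 4.5P = -360 + 7P gives P* = 1712/23, x* = 3704/23.
With the subsidy, sellers receive Ps = Pb + 36 for each unit, where Pb is the price buyers pay.
Supply in terms of Pb becomes xs = -360 + 7(Pb + 36) = -108 + 7Pb. Setting this equal to demand: 496 - 4.5Pb = -108 + 7Pb, so Pb = 1208/23.
Sellers receive Ps = 1208/23 + 36 = 2036/23; x' = 496 − 4.5·(1208/23) = 5972/23.
Buyers' price falls by P* − Pb = 1712/23 − 1208/23 = 504/23; sellers' price rises by Ps − P* = 2036/23 − 1712/23 = 324/23.
So producers capture (324/23)/36 = 9/23 of each unit of subsidy.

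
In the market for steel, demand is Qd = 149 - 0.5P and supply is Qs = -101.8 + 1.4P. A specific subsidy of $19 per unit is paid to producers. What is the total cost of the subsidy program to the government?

Pre-subsidy: 149 - 0.5P = -101.8 + 1.4P gives P* = 132, Q* = 83.
With the subsidy, sellers receive Ps = Pb + 19 for each unit, where Pb is the price buyers pay.
Supply in terms of Pb becomes Qs = -101.8 + 1.4(Pb + 19) = -75.2 + 1.4Pb. Setting this equal to demand: 149 - 0.5Pb = -75.2 + 1.4Pb, so Pb = 118.
Sellers receive Ps = 118 + 19 = 137; Q' = 149 − 0.5·118 = 90.
Government outlay = subsidy × quantity = 19 × 90 = 1710.

Government cost = $1710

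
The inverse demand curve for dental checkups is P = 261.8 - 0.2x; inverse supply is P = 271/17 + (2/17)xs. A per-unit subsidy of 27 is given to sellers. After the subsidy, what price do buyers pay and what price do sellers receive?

Buyers pay 90; sellers receive 117

Pre-subsidy: 261.8 - 0.2x = 271/17 + (2/17)x gives x* = 774 and P* = 107.
With the subsidy, sellers receive Ps = Pb + 27 for each unit, where Pb is the price buyers pay.
On the curves, Pb = 261.8 - 0.2x and Ps = 271/17 + (2/17)x; the wedge Ps − Pb = 27 gives 271/17 + (2/17)x − (261.8 - 0.2x) = 27, so x' = 859.
Then Pb = 261.8 − 0.2·859 = 90 and Ps = 271/17 + (2/17)·859 = 117.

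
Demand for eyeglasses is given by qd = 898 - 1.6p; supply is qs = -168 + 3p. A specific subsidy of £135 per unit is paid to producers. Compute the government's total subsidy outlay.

Government cost = 2074410/23

Pre-subsidy: 898 - 1.6p = -168 + 3p gives p* = 5330/23, q* = 12126/23.
With the subsidy, sellers receive ps = pb + 135 for each unit, where pb is the price buyers pay.
Supply in terms of pb becomes qs = -168 + 3(pb + 135) = 237 + 3pb. Setting this equal to demand: 898 - 1.6pb = 237 + 3pb, so pb = 3305/23.
Sellers receive ps = 3305/23 + 135 = 6410/23; q' = 898 − 1.6·(3305/23) = 15366/23.
Government outlay = subsidy × quantity = 135 × 15366/23 = 2074410/23.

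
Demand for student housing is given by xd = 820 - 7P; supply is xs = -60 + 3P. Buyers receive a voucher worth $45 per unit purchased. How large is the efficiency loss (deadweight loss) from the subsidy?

Deadweight loss = $2126.25

Pre-subsidy: 820 - 7P = -60 + 3P gives P* = 88, x* = 204.
With the rebate, buyers effectively pay Pb = Ps − 45, where Ps is the price sellers receive.
Demand in terms of Ps becomes xd = 820 − 7(Ps − 45) = 1135 - 7Ps. Setting this equal to supply: 1135 - 7Ps = -60 + 3Ps, so Ps = 119.5.
Buyers pay Pb = 119.5 − 45 = 74.5; x' = -60 + 3·119.5 = 298.5.
The subsidy expands output by 298.5 − 204 = 94.5 past the efficient level; on those units the gap between marginal cost and willingness to pay runs from 0 up to 45.
DWL = ½ × 45 × 94.5 = 2126.25.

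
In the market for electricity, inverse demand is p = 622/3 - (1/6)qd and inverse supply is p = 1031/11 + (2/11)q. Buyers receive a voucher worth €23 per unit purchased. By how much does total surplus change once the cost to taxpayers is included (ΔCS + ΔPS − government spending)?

Net change in total surplus = -€759

Pre-subsidy: 622/3 - (1/6)q = 1031/11 + (2/11)q gives q* = 326 and p* = 153.
With the rebate, buyers effectively pay pb = ps − 23, where ps is the price sellers receive.
On the curves, pb = 622/3 - (1/6)q and ps = 1031/11 + (2/11)q; the wedge ps − pb = 23 gives 1031/11 + (2/11)q − (622/3 - (1/6)q) = 23, so q' = 392.
Then pb = 622/3 − (1/6)·392 = 142 and ps = 1031/11 + (2/11)·392 = 165.
ΔCS = ½(326 + 392)(153 − 142) = 3949; ΔPS = ½(326 + 392)(165 − 153) = 4308.
Government spending = 23 × 392 = 9016.
Net change = 3949 + 4308 − 9016 = -759. The loss equals the DWL triangle ½·23·66.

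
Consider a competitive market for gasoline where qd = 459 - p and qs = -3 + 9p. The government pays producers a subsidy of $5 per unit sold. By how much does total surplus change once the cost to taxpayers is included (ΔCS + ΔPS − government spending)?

Pre-subsidy: 459 - p = -3 + 9p gives p* = 46.2, q* = 412.8.
With the subsidy, sellers receive ps = pb + 5 for each unit, where pb is the price buyers pay.
Supply in terms of pb becomes qs = -3 + 9(pb + 5) = 42 + 9pb. Setting this equal to demand: 459 - pb = 42 + 9pb, so pb = 41.7.
Sellers receive ps = 41.7 + 5 = 46.7; q' = 459 − 1·41.7 = 417.3.
ΔCS = ½(412.8 + 417.3)(46.2 − 41.7) = 1867.725; ΔPS = ½(412.8 + 417.3)(46.7 − 46.2) = 207.525.
Government spending = 5 × 417.3 = 2086.5.
Net change = 1867.725 + 207.525 − 2086.5 = -11.25. The loss equals the DWL triangle ½·5·4.5.

Net change in total surplus = -$11.25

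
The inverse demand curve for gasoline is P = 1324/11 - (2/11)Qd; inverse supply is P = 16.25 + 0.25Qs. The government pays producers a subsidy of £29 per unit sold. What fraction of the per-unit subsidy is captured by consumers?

Pre-subsidy: 1324/11 - (2/11)Q = 16.25 + 0.25Q gives Q* = 4581/19 and P* = 1454/19.
With the subsidy, sellers receive Ps = Pb + 29 for each unit, where Pb is the price buyers pay.
On the curves, Pb = 1324/11 - (2/11)Q and Ps = 16.25 + 0.25Q; the wedge Ps − Pb = 29 gives 16.25 + 0.25Q − (1324/11 - (2/11)Q) = 29, so Q' = 5857/19.
Then Pb = 1324/11 − (2/11)·(5857/19) = 1222/19 and Ps = 16.25 + 0.25·(5857/19) = 1773/19.
Buyers' price falls by P* − Pb = 1454/19 − 1222/19 = 232/19; sellers' price rises by Ps − P* = 1773/19 − 1454/19 = 319/19.
So consumers capture (232/19)/29 = 8/19 of each unit of subsidy.

Consumer share = 8/19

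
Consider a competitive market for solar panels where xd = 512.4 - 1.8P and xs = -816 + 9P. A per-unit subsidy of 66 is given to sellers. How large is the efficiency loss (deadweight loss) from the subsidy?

Deadweight loss = 3267

Pre-subsidy: 512.4 - 1.8P = -816 + 9P gives P* = 123, x* = 291.
With the subsidy, sellers receive Ps = Pb + 66 for each unit, where Pb is the price buyers pay.
Supply in terms of Pb becomes xs = -816 + 9(Pb + 66) = -222 + 9Pb. Setting this equal to demand: 512.4 - 1.8Pb = -222 + 9Pb, so Pb = 68.
Sellers receive Ps = 68 + 66 = 134; x' = 512.4 − 1.8·68 = 390.
The subsidy expands output by 390 − 291 = 99 past the efficient level; on those units the gap between marginal cost and willingness to pay runs from 0 up to 66.
DWL = ½ × 66 × 99 = 3267.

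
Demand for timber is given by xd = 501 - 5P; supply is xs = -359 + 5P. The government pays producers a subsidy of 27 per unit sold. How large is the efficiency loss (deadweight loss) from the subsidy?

Deadweight loss = 911.25

Pre-subsidy: 501 - 5P = -359 + 5P gives P* = 86, x* = 71.
With the subsidy, sellers receive Ps = Pb + 27 for each unit, where Pb is the price buyers pay.
Supply in terms of Pb becomes xs = -359 + 5(Pb + 27) = -224 + 5Pb. Setting this equal to demand: 501 - 5Pb = -224 + 5Pb, so Pb = 72.5.
Sellers receive Ps = 72.5 + 27 = 99.5; x' = 501 − 5·72.5 = 138.5.
The subsidy expands output by 138.5 − 71 = 67.5 past the efficient level; on those units the gap between marginal cost and willingness to pay runs from 0 up to 27.
DWL = ½ × 27 × 67.5 = 911.25.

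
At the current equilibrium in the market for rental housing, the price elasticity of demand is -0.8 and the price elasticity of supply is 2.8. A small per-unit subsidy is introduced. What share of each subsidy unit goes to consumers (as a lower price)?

For a small subsidy around the equilibrium, the benefit split depends on the relative slopes, which at a point are proportional to the elasticities.
Buyer share = εs/(εs + |εd|) = 2.8/(2.8 + 0.8) = 7/9; seller share = |εd|/(εs + |εd|) = 2/9.

Consumer share = 7/9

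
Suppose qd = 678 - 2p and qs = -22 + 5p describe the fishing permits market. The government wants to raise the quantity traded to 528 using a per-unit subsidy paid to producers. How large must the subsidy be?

Required subsidy s = 35 per unit

At q = 528, invert demand for the buyer price: pb = (678 − 528)/2 = 75; invert supply for the seller price: ps = (528 − (-22))/5 = 110.
The subsidy must fill the gap: s = ps − pb = 110 − 75 = 35.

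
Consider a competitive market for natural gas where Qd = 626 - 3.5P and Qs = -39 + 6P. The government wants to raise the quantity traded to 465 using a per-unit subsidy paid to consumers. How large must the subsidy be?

At Q = 465, invert demand for the buyer price: Pb = (626 − 465)/3.5 = 46; invert supply for the seller price: Ps = (465 − (-39))/6 = 84.
The subsidy must fill the gap: s = Ps − Pb = 84 − 46 = 38.

Required subsidy s = 38 per unit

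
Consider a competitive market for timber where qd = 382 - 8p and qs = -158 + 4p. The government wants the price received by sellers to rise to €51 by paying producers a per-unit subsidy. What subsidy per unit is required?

At a seller price of 51, quantity supplied is -158 + 4·51 = 46.
Buyers absorb 46 only when they pay pb with 382 − 8·pb = 46, i.e. pb = 42.
s = ps − pb = 51 − 42 = 9.

Required subsidy s = €9 per unit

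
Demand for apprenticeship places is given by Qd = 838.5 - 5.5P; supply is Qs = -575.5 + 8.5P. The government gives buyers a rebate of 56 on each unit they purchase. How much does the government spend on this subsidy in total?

Government cost = 26320

Pre-subsidy: 838.5 - 5.5P = -575.5 + 8.5P gives P* = 101, Q* = 283.
With the rebate, buyers effectively pay Pb = Ps − 56, where Ps is the price sellers receive.
Demand in terms of Ps becomes Qd = 838.5 − 5.5(Ps − 56) = 1146.5 - 5.5Ps. Setting this equal to supply: 1146.5 - 5.5Ps = -575.5 + 8.5Ps, so Ps = 123.
Buyers pay Pb = 123 − 56 = 67; Q' = -575.5 + 8.5·123 = 470.
Government outlay = subsidy × quantity = 56 × 470 = 26320.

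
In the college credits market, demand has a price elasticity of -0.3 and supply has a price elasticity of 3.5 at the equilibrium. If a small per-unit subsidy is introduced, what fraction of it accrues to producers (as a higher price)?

Producer share = 3/38

For a small subsidy around the equilibrium, the benefit split depends on the relative slopes, which at a point are proportional to the elasticities.
Buyer share = εs/(εs + |εd|) = 3.5/(3.5 + 0.3) = 35/38; seller share = |εd|/(εs + |εd|) = 3/38.
So producers capture 3/38 of the subsidy.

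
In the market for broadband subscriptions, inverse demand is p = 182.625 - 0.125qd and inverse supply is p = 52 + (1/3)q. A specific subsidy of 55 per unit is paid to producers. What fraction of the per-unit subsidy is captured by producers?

Pre-subsidy: 182.625 - 0.125q = 52 + (1/3)q gives q* = 285 and p* = 147.
With the subsidy, sellers receive ps = pb + 55 for each unit, where pb is the price buyers pay.
On the curves, pb = 182.625 - 0.125q and ps = 52 + (1/3)q; the wedge ps − pb = 55 gives 52 + (1/3)q − (182.625 - 0.125q) = 55, so q' = 405.
Then pb = 182.625 − 0.125·405 = 132 and ps = 52 + (1/3)·405 = 187.
Buyers' price falls by p* − pb = 147 − 132 = 15; sellers' price rises by ps − p* = 187 − 147 = 40.
So producers capture 40/55 = 8/11 of each unit of subsidy.

Producer share = 8/11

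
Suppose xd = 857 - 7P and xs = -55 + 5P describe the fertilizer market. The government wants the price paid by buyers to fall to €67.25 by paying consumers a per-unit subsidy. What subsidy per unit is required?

Required subsidy s = €21 per unit

At a buyer price of 67.25, quantity demanded is 857 − 7·67.25 = 386.25.
Sellers supply 386.25 only when they receive Ps with -55 + 5·Ps = 386.25, i.e. Ps = 88.25.
s = Ps − Pb = 88.25 − 67.25 = 21.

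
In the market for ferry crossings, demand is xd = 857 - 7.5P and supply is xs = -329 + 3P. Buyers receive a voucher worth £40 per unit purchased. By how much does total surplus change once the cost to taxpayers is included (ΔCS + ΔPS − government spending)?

Pre-subsidy: 857 - 7.5P = -329 + 3P gives P* = 2372/21, x* = 69/7.
With the rebate, buyers effectively pay Pb = Ps − 40, where Ps is the price sellers receive.
Demand in terms of Ps becomes xd = 857 − 7.5(Ps − 40) = 1157 - 7.5Ps. Setting this equal to supply: 1157 - 7.5Ps = -329 + 3Ps, so Ps = 2972/21.
Buyers pay Pb = 2972/21 − 40 = 2132/21; x' = -329 + 3·(2972/21) = 669/7.
ΔCS = ½(69/7 + 669/7)(2372/21 − 2132/21) = 29520/49; ΔPS = ½(69/7 + 669/7)(2972/21 − 2372/21) = 73800/49.
Government spending = 40 × 669/7 = 26760/7.
Net change = 29520/49 + 73800/49 − 26760/7 = -12000/7. The loss equals the DWL triangle ½·40·600/7.

Net change in total surplus = -12000/7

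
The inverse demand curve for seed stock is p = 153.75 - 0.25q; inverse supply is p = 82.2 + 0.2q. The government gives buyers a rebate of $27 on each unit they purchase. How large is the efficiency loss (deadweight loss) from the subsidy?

Deadweight loss = $810

Pre-subsidy: 153.75 - 0.25q = 82.2 + 0.2q gives q* = 159 and p* = 114.
With the rebate, buyers effectively pay pb = ps − 27, where ps is the price sellers receive.
On the curves, pb = 153.75 - 0.25q and ps = 82.2 + 0.2q; the wedge ps − pb = 27 gives 82.2 + 0.2q − (153.75 - 0.25q) = 27, so q' = 219.
Then pb = 153.75 − 0.25·219 = 99 and ps = 82.2 + 0.2·219 = 126.
The subsidy expands output by 219 − 159 = 60 past the efficient level; on those units the gap between marginal cost and willingness to pay runs from 0 up to 27.
DWL = ½ × 27 × 60 = 810.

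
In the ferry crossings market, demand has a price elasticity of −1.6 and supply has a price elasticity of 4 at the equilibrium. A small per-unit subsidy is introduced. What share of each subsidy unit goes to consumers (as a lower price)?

Consumer share = 5/7

For a small subsidy around the equilibrium, the benefit split depends on the relative slopes, which at a point are proportional to the elasticities.
Buyer share = εs/(εs + |εd|) = 4/(4 + 1.6) = 5/7; seller share = |εd|/(εs + |εd|) = 2/7.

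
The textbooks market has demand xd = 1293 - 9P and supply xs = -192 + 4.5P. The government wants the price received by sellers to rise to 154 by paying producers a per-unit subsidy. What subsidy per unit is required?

At a seller price of 154, quantity supplied is -192 + 4.5·154 = 501.
Buyers absorb 501 only when they pay Pb with 1293 − 9·Pb = 501, i.e. Pb = 88.
s = Ps − Pb = 154 − 88 = 66.

Required subsidy s = 66 per unit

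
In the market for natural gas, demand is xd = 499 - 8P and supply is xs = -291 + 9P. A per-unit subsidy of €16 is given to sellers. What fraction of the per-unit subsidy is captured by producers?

Producer share = 8/17

Pre-subsidy: 499 - 8P = -291 + 9P gives P* = 790/17, x* = 2163/17.
With the subsidy, sellers receive Ps = Pb + 16 for each unit, where Pb is the price buyers pay.
Supply in terms of Pb becomes xs = -291 + 9(Pb + 16) = -147 + 9Pb. Setting this equal to demand: 499 - 8Pb = -147 + 9Pb, so Pb = 38.
Sellers receive Ps = 38 + 16 = 54; x' = 499 − 8·38 = 195.
Buyers' price falls by P* − Pb = 790/17 − 38 = 144/17; sellers' price rises by Ps − P* = 54 − 790/17 = 128/17.
So producers capture (128/17)/16 = 8/17 of each unit of subsidy.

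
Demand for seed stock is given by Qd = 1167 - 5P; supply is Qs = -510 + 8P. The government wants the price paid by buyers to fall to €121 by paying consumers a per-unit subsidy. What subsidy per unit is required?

Required subsidy s = €13 per unit

At a buyer price of 121, quantity demanded is 1167 − 5·121 = 562.
Sellers supply 562 only when they receive Ps with -510 + 8·Ps = 562, i.e. Ps = 134.
s = Ps − Pb = 134 − 121 = 13.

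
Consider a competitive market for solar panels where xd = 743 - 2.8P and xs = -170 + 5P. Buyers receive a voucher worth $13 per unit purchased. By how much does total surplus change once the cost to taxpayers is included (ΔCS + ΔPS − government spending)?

Pre-subsidy: 743 - 2.8P = -170 + 5P gives P* = 4565/39, x* = 16195/39.
With the rebate, buyers effectively pay Pb = Ps − 13, where Ps is the price sellers receive.
Demand in terms of Ps becomes xd = 743 − 2.8(Ps − 13) = 779.4 - 2.8Ps. Setting this equal to supply: 779.4 - 2.8Ps = -170 + 5Ps, so Ps = 4747/39.
Buyers pay Pb = 4747/39 − 13 = 4240/39; x' = -170 + 5·(4747/39) = 17105/39.
ΔCS = ½(16195/39 + 17105/39)(4565/39 − 4240/39) = 46250/13; ΔPS = ½(16195/39 + 17105/39)(4747/39 − 4565/39) = 25900/13.
Government spending = 13 × 17105/39 = 17105/3.
Net change = 46250/13 + 25900/13 − 17105/3 = -455/3. The loss equals the DWL triangle ½·13·70/3.

Net change in total surplus = -455/3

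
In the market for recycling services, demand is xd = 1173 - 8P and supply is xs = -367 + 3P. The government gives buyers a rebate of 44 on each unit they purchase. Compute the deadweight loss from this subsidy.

Deadweight loss = 2112

Pre-subsidy: 1173 - 8P = -367 + 3P gives P* = 140, x* = 53.
With the rebate, buyers effectively pay Pb = Ps − 44, where Ps is the price sellers receive.
Demand in terms of Ps becomes xd = 1173 − 8(Ps − 44) = 1525 - 8Ps. Setting this equal to supply: 1525 - 8Ps = -367 + 3Ps, so Ps = 172.
Buyers pay Pb = 172 − 44 = 128; x' = -367 + 3·172 = 149.
The subsidy expands output by 149 − 53 = 96 past the efficient level; on those units the gap between marginal cost and willingness to pay runs from 0 up to 44.
DWL = ½ × 44 × 96 = 2112.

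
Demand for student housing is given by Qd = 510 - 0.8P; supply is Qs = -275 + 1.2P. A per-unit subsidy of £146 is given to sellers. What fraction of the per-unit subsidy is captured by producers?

Producer share = 0.4

Pre-subsidy: 510 - 0.8P = -275 + 1.2P gives P* = 392.5, Q* = 196.
With the subsidy, sellers receive Ps = Pb + 146 for each unit, where Pb is the price buyers pay.
Supply in terms of Pb becomes Qs = -275 + 1.2(Pb + 146) = -99.8 + 1.2Pb. Setting this equal to demand: 510 - 0.8Pb = -99.8 + 1.2Pb, so Pb = 304.9.
Sellers receive Ps = 304.9 + 146 = 450.9; Q' = 510 − 0.8·304.9 = 266.08.
Buyers' price falls by P* − Pb = 392.5 − 304.9 = 87.6; sellers' price rises by Ps − P* = 450.9 − 392.5 = 58.4.
So producers capture 58.4/146 = 0.4 of each unit of subsidy.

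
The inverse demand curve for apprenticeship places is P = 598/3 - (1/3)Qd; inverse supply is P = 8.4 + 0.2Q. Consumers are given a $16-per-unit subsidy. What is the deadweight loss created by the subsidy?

Deadweight loss = $240

Pre-subsidy: 598/3 - (1/3)Q = 8.4 + 0.2Q gives Q* = 358 and P* = 80.
With the rebate, buyers effectively pay Pb = Ps − 16, where Ps is the price sellers receive.
On the curves, Pb = 598/3 - (1/3)Q and Ps = 8.4 + 0.2Q; the wedge Ps − Pb = 16 gives 8.4 + 0.2Q − (598/3 - (1/3)Q) = 16, so Q' = 388.
Then Pb = 598/3 − (1/3)·388 = 70 and Ps = 8.4 + 0.2·388 = 86.
The subsidy expands output by 388 − 358 = 30 past the efficient level; on those units the gap between marginal cost and willingness to pay runs from 0 up to 16.
DWL = ½ × 16 × 30 = 240.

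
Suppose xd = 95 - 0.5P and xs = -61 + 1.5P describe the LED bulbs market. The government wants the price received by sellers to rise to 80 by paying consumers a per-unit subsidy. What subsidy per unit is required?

At a seller price of 80, quantity supplied is -61 + 1.5·80 = 59.
Buyers absorb 59 only when they pay Pb with 95 − 0.5·Pb = 59, i.e. Pb = 72.
s = Ps − Pb = 80 − 72 = 8.

Required subsidy s = 8 per unit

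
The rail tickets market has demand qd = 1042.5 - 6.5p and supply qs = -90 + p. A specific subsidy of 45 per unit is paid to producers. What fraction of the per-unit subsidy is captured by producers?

Pre-subsidy: 1042.5 - 6.5p = -90 + p gives p* = 151, q* = 61.
With the subsidy, sellers receive ps = pb + 45 for each unit, where pb is the price buyers pay.
Supply in terms of pb becomes qs = -90 + 1(pb + 45) = -45 + pb. Setting this equal to demand: 1042.5 - 6.5pb = -45 + pb, so pb = 145.
Sellers receive ps = 145 + 45 = 190; q' = 1042.5 − 6.5·145 = 100.
Buyers' price falls by p* − pb = 151 − 145 = 6; sellers' price rises by ps − p* = 190 − 151 = 39.
So producers capture 39/45 = 13/15 of each unit of subsidy.

Producer share = 13/15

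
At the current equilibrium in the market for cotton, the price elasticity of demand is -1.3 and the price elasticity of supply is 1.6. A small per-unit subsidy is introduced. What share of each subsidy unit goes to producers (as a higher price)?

For a small subsidy around the equilibrium, the benefit split depends on the relative slopes, which at a point are proportional to the elasticities.
Buyer share = εs/(εs + |εd|) = 1.6/(1.6 + 1.3) = 16/29; seller share = |εd|/(εs + |εd|) = 13/29.
So producers capture 13/29 of the subsidy.

Producer share = 13/29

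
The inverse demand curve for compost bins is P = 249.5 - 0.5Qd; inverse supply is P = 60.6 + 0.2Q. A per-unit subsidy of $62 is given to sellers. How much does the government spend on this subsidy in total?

Pre-subsidy: 249.5 - 0.5Q = 60.6 + 0.2Q gives Q* = 1889/7 and P* = 802/7.
With the subsidy, sellers receive Ps = Pb + 62 for each unit, where Pb is the price buyers pay.
On the curves, Pb = 249.5 - 0.5Q and Ps = 60.6 + 0.2Q; the wedge Ps − Pb = 62 gives 60.6 + 0.2Q − (249.5 - 0.5Q) = 62, so Q' = 2509/7.
Then Pb = 249.5 − 0.5·(2509/7) = 492/7 and Ps = 60.6 + 0.2·(2509/7) = 926/7.
Government outlay = subsidy × quantity = 62 × 2509/7 = 155558/7.

Government cost = 155558/7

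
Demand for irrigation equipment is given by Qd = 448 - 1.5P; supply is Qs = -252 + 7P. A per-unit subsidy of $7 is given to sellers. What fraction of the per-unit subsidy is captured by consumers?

Consumer share = 14/17

Pre-subsidy: 448 - 1.5P = -252 + 7P gives P* = 1400/17, Q* = 5516/17.
With the subsidy, sellers receive Ps = Pb + 7 for each unit, where Pb is the price buyers pay.
Supply in terms of Pb becomes Qs = -252 + 7(Pb + 7) = -203 + 7Pb. Setting this equal to demand: 448 - 1.5Pb = -203 + 7Pb, so Pb = 1302/17.
Sellers receive Ps = 1302/17 + 7 = 1421/17; Q' = 448 − 1.5·(1302/17) = 5663/17.
Buyers' price falls by P* − Pb = 1400/17 − 1302/17 = 98/17; sellers' price rises by Ps − P* = 1421/17 − 1400/17 = 21/17.
So consumers capture (98/17)/7 = 14/17 of each unit of subsidy.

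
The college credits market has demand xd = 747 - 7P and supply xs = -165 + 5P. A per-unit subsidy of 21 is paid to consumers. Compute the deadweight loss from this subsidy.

Deadweight loss = 643.125

Pre-subsidy: 747 - 7P = -165 + 5P gives P* = 76, x* = 215.
With the rebate, buyers effectively pay Pb = Ps − 21, where Ps is the price sellers receive.
Demand in terms of Ps becomes xd = 747 − 7(Ps − 21) = 894 - 7Ps. Setting this equal to supply: 894 - 7Ps = -165 + 5Ps, so Ps = 88.25.
Buyers pay Pb = 88.25 − 21 = 67.25; x' = -165 + 5·88.25 = 276.25.
The subsidy expands output by 276.25 − 215 = 61.25 past the efficient level; on those units the gap between marginal cost and willingness to pay runs from 0 up to 21.
DWL = ½ × 21 × 61.25 = 643.125.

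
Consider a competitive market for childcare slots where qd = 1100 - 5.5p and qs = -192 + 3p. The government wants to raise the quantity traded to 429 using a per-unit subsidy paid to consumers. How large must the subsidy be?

At q = 429, invert demand for the buyer price: pb = (1100 − 429)/5.5 = 122; invert supply for the seller price: ps = (429 − (-192))/3 = 207.
The subsidy must fill the gap: s = ps − pb = 207 − 122 = 85.

Required subsidy s = 85 per unit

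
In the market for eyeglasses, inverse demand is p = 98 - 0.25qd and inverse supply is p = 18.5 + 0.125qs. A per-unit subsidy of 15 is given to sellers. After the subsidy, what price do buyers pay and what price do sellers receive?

Buyers pay 35; sellers receive 50

Pre-subsidy: 98 - 0.25q = 18.5 + 0.125q gives q* = 212 and p* = 45.
With the subsidy, sellers receive ps = pb + 15 for each unit, where pb is the price buyers pay.
On the curves, pb = 98 - 0.25q and ps = 18.5 + 0.125q; the wedge ps − pb = 15 gives 18.5 + 0.125q − (98 - 0.25q) = 15, so q' = 252.
Then pb = 98 − 0.25·252 = 35 and ps = 18.5 + 0.125·252 = 50.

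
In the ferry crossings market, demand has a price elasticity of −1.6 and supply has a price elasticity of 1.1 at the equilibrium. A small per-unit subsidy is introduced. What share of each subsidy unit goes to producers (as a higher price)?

For a small subsidy around the equilibrium, the benefit split depends on the relative slopes, which at a point are proportional to the elasticities.
Buyer share = εs/(εs + |εd|) = 1.1/(1.1 + 1.6) = 11/27; seller share = |εd|/(εs + |εd|) = 16/27.
So producers capture 16/27 of the subsidy.

Producer share = 16/27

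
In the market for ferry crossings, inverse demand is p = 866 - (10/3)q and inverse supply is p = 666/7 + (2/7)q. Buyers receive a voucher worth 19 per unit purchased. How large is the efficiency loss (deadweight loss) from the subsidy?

Deadweight loss = 49.875

Pre-subsidy: 866 - (10/3)q = 666/7 + (2/7)q gives q* = 213 and p* = 156.
With the rebate, buyers effectively pay pb = ps − 19, where ps is the price sellers receive.
On the curves, pb = 866 - (10/3)q and ps = 666/7 + (2/7)q; the wedge ps − pb = 19 gives 666/7 + (2/7)q − (866 - (10/3)q) = 19, so q' = 218.25.
Then pb = 866 − (10/3)·218.25 = 138.5 and ps = 666/7 + (2/7)·218.25 = 157.5.
The subsidy expands output by 218.25 − 213 = 5.25 past the efficient level; on those units the gap between marginal cost and willingness to pay runs from 0 up to 19.
DWL = ½ × 19 × 5.25 = 49.875.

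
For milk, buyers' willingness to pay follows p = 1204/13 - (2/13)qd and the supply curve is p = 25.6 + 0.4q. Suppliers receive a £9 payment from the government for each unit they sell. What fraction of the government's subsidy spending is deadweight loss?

DWL / government spending = 65/1098

Pre-subsidy: 1204/13 - (2/13)q = 25.6 + 0.4q gives q* = 121 and p* = 74.
With the subsidy, sellers receive ps = pb + 9 for each unit, where pb is the price buyers pay.
On the curves, pb = 1204/13 - (2/13)q and ps = 25.6 + 0.4q; the wedge ps − pb = 9 gives 25.6 + 0.4q − (1204/13 - (2/13)q) = 9, so q' = 137.25.
Then pb = 1204/13 − (2/13)·137.25 = 71.5 and ps = 25.6 + 0.4·137.25 = 80.5.
ΔCS = ½(121 + 137.25)(74 − 71.5) = 322.8125; ΔPS = ½(121 + 137.25)(80.5 − 74) = 839.3125.
Government spending = 9 × 137.25 = 1235.25.
DWL = ½ × 9 × (137.25 − 121) = 73.125; fraction = 73.125 / 1235.25 = 65/1098.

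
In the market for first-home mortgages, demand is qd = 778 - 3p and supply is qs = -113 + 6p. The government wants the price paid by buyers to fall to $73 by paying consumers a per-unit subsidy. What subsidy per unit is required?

At a buyer price of 73, quantity demanded is 778 − 3·73 = 559.
Sellers supply 559 only when they receive ps with -113 + 6·ps = 559, i.e. ps = 112.
s = ps − pb = 112 − 73 = 39.

Required subsidy s = $39 per unit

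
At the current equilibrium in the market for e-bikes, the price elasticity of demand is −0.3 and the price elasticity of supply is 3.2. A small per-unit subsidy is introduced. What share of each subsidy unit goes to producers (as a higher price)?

For a small subsidy around the equilibrium, the benefit split depends on the relative slopes, which at a point are proportional to the elasticities.
Buyer share = εs/(εs + |εd|) = 3.2/(3.2 + 0.3) = 32/35; seller share = |εd|/(εs + |εd|) = 3/35.
So producers capture 3/35 of the subsidy.

Producer share = 3/35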